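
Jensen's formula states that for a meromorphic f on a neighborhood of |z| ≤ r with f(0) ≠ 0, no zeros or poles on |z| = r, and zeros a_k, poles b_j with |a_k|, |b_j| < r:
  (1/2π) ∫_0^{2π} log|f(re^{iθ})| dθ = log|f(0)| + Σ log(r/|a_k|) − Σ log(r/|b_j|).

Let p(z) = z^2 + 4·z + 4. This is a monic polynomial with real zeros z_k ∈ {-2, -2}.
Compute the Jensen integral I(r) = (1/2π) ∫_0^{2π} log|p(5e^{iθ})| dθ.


Zeros: -2, -2; r = 5.
Inside |z| < r: -2, -2. Outside (|z| ≥ r): ∅.
p(0) = 4, so log|p(0)| = log(4) = 1.3863.
Apply Jensen: I(r) = log|p(0)| + Σ_k log(r/|z_k|), summed over zeros inside |z| < r.
  log(r/|z_k|) for z_k = -2: log(5/2) = 0.9163
  log(r/|z_k|) for z_k = -2: log(5/2) = 0.9163
Sum over inside zeros: 1.8326.
I(r) = log|p(0)| + (inside sum) = 1.3863 + 1.8326 = 3.2189.
Closed form (all zeros inside, monic): I(r) = n·log(r) = 2·log(5) = 3.2189. ✓

I(r) ≈ 3.2189.


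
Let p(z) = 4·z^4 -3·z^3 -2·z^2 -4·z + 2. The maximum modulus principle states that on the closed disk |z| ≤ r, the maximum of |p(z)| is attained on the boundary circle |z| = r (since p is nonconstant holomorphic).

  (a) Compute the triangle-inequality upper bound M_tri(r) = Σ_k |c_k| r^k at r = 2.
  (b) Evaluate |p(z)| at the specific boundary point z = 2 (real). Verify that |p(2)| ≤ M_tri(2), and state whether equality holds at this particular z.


Coefficients: c_0 = 2, c_1 = -4, c_2 = -2, c_3 = -3, c_4 = 4. Radius r = 2.
Part (a). Triangle bound: M_tri(r) = Σ_k |c_k| r^k
  = |2|·2^0 + |-4|·2^1 + |-2|·2^2 + |-3|·2^3 + |4|·2^4
  = 2 + 8 + 8 + 24 + 64 = 106.
This bounds M(r) := max_{|z|=r} |p(z)| from above; equality holds iff all terms c_k z^k can be made to align in phase at a single z on |z|=r.
Part (b). At z = 2 (real, on the circle |z| = r):
  p(2) = (2)·2^0 + (-4)·2^1 + (-2)·2^2 + (-3)·2^3 + (4)·2^4 = 26.
  |p(2)| = 26.
Check: |p(2)| = 26 ≤ 106 = M_tri(2). ✓ Equality does not hold at z = 2 (the coefficients have mixed signs, so the terms do not all align in phase there).

M_tri(2) = 106; |p(2)| = 26; equality at z=2: no.


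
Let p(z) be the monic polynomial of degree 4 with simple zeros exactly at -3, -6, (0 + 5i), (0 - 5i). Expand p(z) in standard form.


The polynomial is p(z) = ∏_{α ∈ S} (z − α), where S = {-3, -6, (0 + 5i), (0 - 5i)}.
Expanding the product yields: p(z) = z^4 + 9·z^3 + 43·z^2 + 225·z + 450.
Note conjugate pairs combine to real quadratics: (z − (0+5i))(z − (0−5i)) = z² + 25.
The resulting polynomial has degree 4 and real coefficients as required.

p(z) = z^4 + 9·z^3 + 43·z^2 + 225·z + 450.


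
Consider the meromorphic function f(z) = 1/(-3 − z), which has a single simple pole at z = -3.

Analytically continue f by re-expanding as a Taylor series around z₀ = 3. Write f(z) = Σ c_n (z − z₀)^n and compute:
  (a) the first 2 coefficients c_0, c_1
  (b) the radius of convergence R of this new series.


Let w = z − z₀, so z = z₀ + w.
Then -3 − z = -3 − (z₀ + w) = (-3 − z₀) − w = -6 − w.
f(z) = 1/(-6 − w) = (1/(-6)) · 1/(1 − w/(-6)) = Σ_{n≥0} w^n / (-6)^(n+1).
So c_n = 1/(-6)^(n+1):
  c_0 = 1/(-6)^1 = -1/6.
  c_1 = 1/(-6)^2 = 1/36.
The series is valid for |w/d| < 1, i.e. |z − z₀| < |d|.
Radius of convergence: R = |-3 − z₀| = |-6| = 6 (distance from z₀ to the singularity z = -3).

c_0 = -1/6, c_1 = 1/36; R = 6.


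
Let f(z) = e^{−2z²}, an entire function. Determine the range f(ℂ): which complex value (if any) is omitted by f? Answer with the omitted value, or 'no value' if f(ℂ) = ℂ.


Little Picard bounds the complement of f(ℂ) to at most one point.
The exponent g(z) = −2z² is a nonconstant polynomial, hence surjective onto ℂ. So e^{g(z)} takes every value in {e^w : w ∈ ℂ} = ℂ ∖ {0}. Adding 0 shifts the range to ℂ ∖ {0}. f omits exactly 0.

Omitted value: 0.


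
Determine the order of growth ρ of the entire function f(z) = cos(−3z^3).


Write cos(w) = (e^{iw} ± e^{−iw})/(2 or 2i), so |cos(w)| ≤ e^{|w|}. With w = −3z^3, |w| ≤ 3r^3 + 0 on |z|=r, giving M(r) ≤ e^{3r^3 + 0} and ρ ≤ 3. For the lower bound, choose z on |z|=r with -3z^3 purely imaginary of modulus 3r^3; then |cos(−3z^3)| grows like e^{3r^3}/2, so ρ ≥ 3. Hence ρ = 3.
Therefore ρ = 3.

Order ρ = 3.


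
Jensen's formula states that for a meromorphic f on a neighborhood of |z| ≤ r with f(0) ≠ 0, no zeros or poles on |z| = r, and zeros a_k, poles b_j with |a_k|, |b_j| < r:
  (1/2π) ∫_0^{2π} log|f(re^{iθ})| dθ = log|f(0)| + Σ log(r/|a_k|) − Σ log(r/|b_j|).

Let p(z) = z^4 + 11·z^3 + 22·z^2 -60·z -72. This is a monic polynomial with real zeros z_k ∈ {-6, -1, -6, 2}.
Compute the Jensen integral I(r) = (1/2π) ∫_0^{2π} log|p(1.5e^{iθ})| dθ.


Zeros: -6, -6, -1, 2; r = 1.5.
Inside |z| < r: -1. Outside (|z| ≥ r): -6, -6, 2.
p(0) = -72, so log|p(0)| = log(72) = 4.2767.
Apply Jensen: I(r) = log|p(0)| + Σ_k log(r/|z_k|), summed over zeros inside |z| < r.
  log(r/|z_k|) for z_k = -1: log(1.5/1) = 0.4055
  Outside zeros (-6, -6, 2) contribute nothing to the Jensen sum.
Sum over inside zeros: 0.4055.
I(r) = log|p(0)| + (inside sum) = 4.2767 + 0.4055 = 4.6821.
Note: since some zeros are outside |z| ≤ r, the simplified n·log(r) form does NOT apply — only the inside zeros contribute.

I(r) ≈ 4.6821.


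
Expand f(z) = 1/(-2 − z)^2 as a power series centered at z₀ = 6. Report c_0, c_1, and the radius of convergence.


Let w = z − z₀, so z = z₀ + w.
Then -2 − z = -2 − (z₀ + w) = (-2 − z₀) − w = -8 − w.
f(z) = 1/(-8 − w)^2 = (1/(-8)^2) · (1 − w/(-8))^{−2}.
By the binomial series (1−u)^{−2} = Σ_{n≥0} C(n+1, 1) u^n for |u|<1, with u = w/(-8):
  c_n = C(n+1, 1) / (-8)^(n+2).
  c_0 = 1/(-8)^2 = 1/64.
  c_1 = 2/(-8)^3 = -1/256.
The series is valid for |w/d| < 1, i.e. |z − z₀| < |d|.
Radius of convergence: R = |-2 − z₀| = |-8| = 8 (distance from z₀ to the singularity z = -2).

c_0 = 1/64, c_1 = -1/256; R = 8.


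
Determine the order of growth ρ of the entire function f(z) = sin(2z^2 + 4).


Write sin(w) = (e^{iw} ± e^{−iw})/(2 or 2i), so |sin(w)| ≤ e^{|w|}. With w = 2z^2 + 4, |w| ≤ 2r^2 + 4 on |z|=r, giving M(r) ≤ e^{2r^2 + 4} and ρ ≤ 2. For the lower bound, choose z on |z|=r with 2z^2 purely imaginary of modulus 2r^2; then |sin(2z^2 + 4)| grows like e^{2r^2}/2, so ρ ≥ 2. Hence ρ = 2.
Therefore ρ = 2.

Order ρ = 2.


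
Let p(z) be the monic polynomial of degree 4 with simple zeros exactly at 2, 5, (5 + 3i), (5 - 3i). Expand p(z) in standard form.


The polynomial is p(z) = ∏_{α ∈ S} (z − α), where S = {2, 5, (5 + 3i), (5 - 3i)}.
Expanding the product yields: p(z) = z^4 -17·z^3 + 114·z^2 -338·z + 340.
Note conjugate pairs combine to real quadratics: (z − (5+3i))(z − (5−3i)) = z² − 10z + 34.
The resulting polynomial has degree 4 and real coefficients as required.

p(z) = z^4 -17·z^3 + 114·z^2 -338·z + 340.


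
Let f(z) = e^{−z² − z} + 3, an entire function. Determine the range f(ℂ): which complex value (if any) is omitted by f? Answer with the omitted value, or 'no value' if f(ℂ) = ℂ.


Little Picard bounds the complement of f(ℂ) to at most one point.
The exponent g(z) = −z² − z is a nonconstant polynomial, hence surjective onto ℂ. So e^{g(z)} takes every value in {e^w : w ∈ ℂ} = ℂ ∖ {0}. Adding 3 shifts the range to ℂ ∖ {3}. f omits exactly 3.

Omitted value: 3.


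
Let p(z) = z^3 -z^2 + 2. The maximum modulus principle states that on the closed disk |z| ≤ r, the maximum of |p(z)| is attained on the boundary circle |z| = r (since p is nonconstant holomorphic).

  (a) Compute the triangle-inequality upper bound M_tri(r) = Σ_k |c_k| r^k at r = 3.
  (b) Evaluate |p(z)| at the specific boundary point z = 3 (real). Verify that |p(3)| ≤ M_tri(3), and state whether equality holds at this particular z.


Coefficients: c_0 = 2, c_1 = 0, c_2 = -1, c_3 = 1. Radius r = 3.
Part (a). Triangle bound: M_tri(r) = Σ_k |c_k| r^k
  = |2|·3^0 + |0|·3^1 + |-1|·3^2 + |1|·3^3
  = 2 + 0 + 9 + 27 = 38.
This bounds M(r) := max_{|z|=r} |p(z)| from above; equality holds iff all terms c_k z^k can be made to align in phase at a single z on |z|=r.
Part (b). At z = 3 (real, on the circle |z| = r):
  p(3) = (2)·3^0 + (0)·3^1 + (-1)·3^2 + (1)·3^3 = 20.
  |p(3)| = 20.
Check: |p(3)| = 20 ≤ 38 = M_tri(3). ✓ Equality does not hold at z = 3 (the coefficients have mixed signs, so the terms do not all align in phase there).

M_tri(3) = 38; |p(3)| = 20; equality at z=3: no.


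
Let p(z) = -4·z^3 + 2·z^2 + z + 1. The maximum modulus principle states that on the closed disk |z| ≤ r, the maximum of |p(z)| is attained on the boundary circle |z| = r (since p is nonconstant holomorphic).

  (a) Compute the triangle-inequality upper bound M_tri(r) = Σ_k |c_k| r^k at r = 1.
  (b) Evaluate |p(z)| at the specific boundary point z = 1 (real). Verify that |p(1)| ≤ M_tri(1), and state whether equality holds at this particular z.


Coefficients: c_0 = 1, c_1 = 1, c_2 = 2, c_3 = -4. Radius r = 1.
Part (a). Triangle bound: M_tri(r) = Σ_k |c_k| r^k
  = |1|·1^0 + |1|·1^1 + |2|·1^2 + |-4|·1^3
  = 1 + 1 + 2 + 4 = 8.
This bounds M(r) := max_{|z|=r} |p(z)| from above; equality holds iff all terms c_k z^k can be made to align in phase at a single z on |z|=r.
Part (b). At z = 1 (real, on the circle |z| = r):
  p(1) = (1)·1^0 + (1)·1^1 + (2)·1^2 + (-4)·1^3 = 0.
  |p(1)| = 0.
Check: |p(1)| = 0 ≤ 8 = M_tri(1). ✓ Equality does not hold at z = 1 (the coefficients have mixed signs, so the terms do not all align in phase there).

M_tri(1) = 8; |p(1)| = 0; equality at z=1: no.


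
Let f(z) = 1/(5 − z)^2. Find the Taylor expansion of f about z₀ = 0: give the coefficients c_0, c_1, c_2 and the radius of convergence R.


Let w = z − z₀, so z = z₀ + w.
Then 5 − z = 5 − (z₀ + w) = (5 − z₀) − w = 5 − w.
f(z) = 1/(5 − w)^2 = (1/(5)^2) · (1 − w/(5))^{−2}.
By the binomial series (1−u)^{−2} = Σ_{n≥0} C(n+1, 1) u^n for |u|<1, with u = w/(5):
  c_n = C(n+1, 1) / (5)^(n+2).
  c_0 = 1/(5)^2 = 1/25.
  c_1 = 2/(5)^3 = 2/125.
  c_2 = 3/(5)^4 = 3/625.
The series is valid for |w/d| < 1, i.e. |z − z₀| < |d|.
Radius of convergence: R = |5 − z₀| = |5| = 5 (distance from z₀ to the singularity z = 5).

c_0 = 1/25, c_1 = 2/125, c_2 = 3/625; R = 5.


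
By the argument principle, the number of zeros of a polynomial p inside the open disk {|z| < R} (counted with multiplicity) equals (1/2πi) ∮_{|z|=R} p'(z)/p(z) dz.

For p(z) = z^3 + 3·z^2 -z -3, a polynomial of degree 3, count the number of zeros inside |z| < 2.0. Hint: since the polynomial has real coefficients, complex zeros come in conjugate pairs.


The zeros of p are: -3, -1, 1.
Their magnitudes are: 3, 1, 1.
Zeros with |z| < R = 2.0: -1, 1.
Count = 2.
By the argument principle, (1/2πi) ∮_{|z|=R} p'(z)/p(z) dz equals exactly this count.

Number of zeros inside |z| < 2.0: 2.


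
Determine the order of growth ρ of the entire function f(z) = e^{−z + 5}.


|e^{−z + 5}| = e^{Re(-1·z) + 5} ≤ e^{1|z|^1 + 5} = e^{1r^1 + 5} on |z| = r, so ρ ≤ 1. Choosing z on |z|=r so that -1·z is real positive (always possible by picking arg z appropriately) gives |f(z)| = e^{1r^1 + 5}, matching the bound. The additive constant 5 does not affect log log M(r) ~ 1·log r. Hence ρ = 1.
Therefore ρ = 1.

Order ρ = 1.


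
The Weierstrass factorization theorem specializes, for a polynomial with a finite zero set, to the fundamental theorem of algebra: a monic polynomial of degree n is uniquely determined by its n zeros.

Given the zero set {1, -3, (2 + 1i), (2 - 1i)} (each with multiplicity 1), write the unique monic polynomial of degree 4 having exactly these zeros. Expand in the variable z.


The polynomial is p(z) = ∏_{α ∈ S} (z − α), where S = {1, -3, (2 + 1i), (2 - 1i)}.
Expanding the product yields: p(z) = z^4 -2·z^3 -6·z^2 + 22·z -15.
Note conjugate pairs combine to real quadratics: (z − (2+1i))(z − (2−1i)) = z² − 4z + 5.
The resulting polynomial has degree 4 and real coefficients as required.

p(z) = z^4 -2·z^3 -6·z^2 + 22·z -15.


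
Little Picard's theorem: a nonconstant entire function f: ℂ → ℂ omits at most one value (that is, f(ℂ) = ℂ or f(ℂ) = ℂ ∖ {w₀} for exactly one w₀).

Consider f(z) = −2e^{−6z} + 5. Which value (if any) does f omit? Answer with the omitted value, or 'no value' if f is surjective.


Little Picard bounds the complement of f(ℂ) to at most one point.
e^{−6z} is never zero on ℂ, so -2·e^{−6z} takes every value in ℂ ∖ {0}. Adding 5 shifts the range to ℂ ∖ {5}. Thus f omits exactly the value 5.

Omitted value: 5.


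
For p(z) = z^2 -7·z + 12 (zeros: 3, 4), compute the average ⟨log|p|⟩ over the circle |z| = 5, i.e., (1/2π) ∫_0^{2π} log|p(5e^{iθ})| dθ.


Zeros: 3, 4; r = 5.
Inside |z| < r: 3, 4. Outside (|z| ≥ r): ∅.
p(0) = 12, so log|p(0)| = log(12) = 2.4849.
Apply Jensen: I(r) = log|p(0)| + Σ_k log(r/|z_k|), summed over zeros inside |z| < r.
  log(r/|z_k|) for z_k = 3: log(5/3) = 0.5108
  log(r/|z_k|) for z_k = 4: log(5/4) = 0.2231
Sum over inside zeros: 0.7340.
I(r) = log|p(0)| + (inside sum) = 2.4849 + 0.7340 = 3.2189.
Closed form (all zeros inside, monic): I(r) = n·log(r) = 2·log(5) = 3.2189. ✓

I(r) ≈ 3.2189.


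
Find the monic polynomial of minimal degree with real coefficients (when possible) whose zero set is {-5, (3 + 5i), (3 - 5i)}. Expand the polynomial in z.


The polynomial is p(z) = ∏_{α ∈ S} (z − α), where S = {-5, (3 + 5i), (3 - 5i)}.
Expanding the product yields: p(z) = z^3 -z^2 + 4·z + 170.
Note conjugate pairs combine to real quadratics: (z − (3+5i))(z − (3−5i)) = z² − 6z + 34.
The resulting polynomial has degree 3 and real coefficients as required.

p(z) = z^3 -z^2 + 4·z + 170.


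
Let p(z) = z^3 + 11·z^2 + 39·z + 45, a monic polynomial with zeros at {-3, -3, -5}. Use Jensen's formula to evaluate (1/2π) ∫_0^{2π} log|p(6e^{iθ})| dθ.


Zeros: -5, -3, -3; r = 6.
Inside |z| < r: -5, -3, -3. Outside (|z| ≥ r): ∅.
p(0) = 45, so log|p(0)| = log(45) = 3.8067.
Apply Jensen: I(r) = log|p(0)| + Σ_k log(r/|z_k|), summed over zeros inside |z| < r.
  log(r/|z_k|) for z_k = -3: log(6/3) = 0.6931
  log(r/|z_k|) for z_k = -3: log(6/3) = 0.6931
  log(r/|z_k|) for z_k = -5: log(6/5) = 0.1823
Sum over inside zeros: 1.5686.
I(r) = log|p(0)| + (inside sum) = 3.8067 + 1.5686 = 5.3753.
Closed form (all zeros inside, monic): I(r) = n·log(r) = 3·log(6) = 5.3753. ✓

I(r) ≈ 5.3753.


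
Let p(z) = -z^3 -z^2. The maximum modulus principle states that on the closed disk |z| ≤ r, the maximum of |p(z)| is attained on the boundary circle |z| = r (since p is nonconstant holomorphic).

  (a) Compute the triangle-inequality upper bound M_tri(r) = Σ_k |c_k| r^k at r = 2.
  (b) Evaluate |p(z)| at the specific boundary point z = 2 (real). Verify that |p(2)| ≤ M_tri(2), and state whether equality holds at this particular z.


Coefficients: c_0 = 0, c_1 = 0, c_2 = -1, c_3 = -1. Radius r = 2.
Part (a). Triangle bound: M_tri(r) = Σ_k |c_k| r^k
  = |0|·2^0 + |0|·2^1 + |-1|·2^2 + |-1|·2^3
  = 0 + 0 + 4 + 8 = 12.
This bounds M(r) := max_{|z|=r} |p(z)| from above; equality holds iff all terms c_k z^k can be made to align in phase at a single z on |z|=r.
Part (b). At z = 2 (real, on the circle |z| = r):
  p(2) = (0)·2^0 + (0)·2^1 + (-1)·2^2 + (-1)·2^3 = -12.
  |p(2)| = 12.
Since all nonzero coefficients share the same sign, |p(2)| = 12 = M_tri(2); the triangle bound is attained at z = 2, so in fact M(r) = 12.

M_tri(2) = 12; |p(2)| = 12; equality at z=2: yes.


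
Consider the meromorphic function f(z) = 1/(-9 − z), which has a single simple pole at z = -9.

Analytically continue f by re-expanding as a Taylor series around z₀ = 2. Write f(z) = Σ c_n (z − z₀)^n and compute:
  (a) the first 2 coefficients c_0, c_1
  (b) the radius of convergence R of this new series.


Let w = z − z₀, so z = z₀ + w.
Then -9 − z = -9 − (z₀ + w) = (-9 − z₀) − w = -11 − w.
f(z) = 1/(-11 − w) = (1/(-11)) · 1/(1 − w/(-11)) = Σ_{n≥0} w^n / (-11)^(n+1).
So c_n = 1/(-11)^(n+1):
  c_0 = 1/(-11)^1 = -1/11.
  c_1 = 1/(-11)^2 = 1/121.
The series is valid for |w/d| < 1, i.e. |z − z₀| < |d|.
Radius of convergence: R = |-9 − z₀| = |-11| = 11 (distance from z₀ to the singularity z = -9).

c_0 = -1/11, c_1 = 1/121; R = 11.


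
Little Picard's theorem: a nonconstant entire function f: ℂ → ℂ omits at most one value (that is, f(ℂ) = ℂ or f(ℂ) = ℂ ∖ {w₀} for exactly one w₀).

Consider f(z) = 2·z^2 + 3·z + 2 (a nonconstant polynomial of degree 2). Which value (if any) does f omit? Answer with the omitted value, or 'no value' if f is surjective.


Little Picard bounds the complement of f(ℂ) to at most one point.
For every w ∈ ℂ, the equation p(z) − w = 0 is a nonconstant polynomial in z and hence has at least one root by the fundamental theorem of algebra. So p is surjective onto ℂ, omitting no value.

Omitted value: no value.


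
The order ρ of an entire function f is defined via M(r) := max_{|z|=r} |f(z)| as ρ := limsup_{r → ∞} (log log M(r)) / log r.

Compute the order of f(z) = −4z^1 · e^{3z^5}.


M(r) = max_{|z|=r} |-4|·|z|^1·|e^{3z^5}| = 4·r^1 · e^{3r^5} (the factors attain their maxima compatibly on |z|=r). Then log M(r) = log 4 + 1·log r + 3r^5, dominated by the last term, so log log M(r) ~ 5·log r. The polynomial factor -4z^1 contributes only a log r term and does not affect the order. ρ = 5.
Therefore ρ = 5.

Order ρ = 5.


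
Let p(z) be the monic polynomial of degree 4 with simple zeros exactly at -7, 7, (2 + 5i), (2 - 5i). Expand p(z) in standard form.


The polynomial is p(z) = ∏_{α ∈ S} (z − α), where S = {-7, 7, (2 + 5i), (2 - 5i)}.
Expanding the product yields: p(z) = z^4 -4·z^3 -20·z^2 + 196·z -1421.
Note conjugate pairs combine to real quadratics: (z − (2+5i))(z − (2−5i)) = z² − 4z + 29.
The resulting polynomial has degree 4 and real coefficients as required.

p(z) = z^4 -4·z^3 -20·z^2 + 196·z -1421.


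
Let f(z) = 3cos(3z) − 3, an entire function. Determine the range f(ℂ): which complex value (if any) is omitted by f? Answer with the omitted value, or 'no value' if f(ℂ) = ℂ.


Little Picard bounds the complement of f(ℂ) to at most one point.
cos is entire and surjective onto ℂ: for every w ∈ ℂ, cos(ζ) = w has a solution ζ ∈ ℂ (e.g., via the complex inverse arccos). With ζ = 3z this gives z = ζ/(3). Then 3·cos(3z) takes every value in 3·ℂ = ℂ, and adding -3 is a bijection of ℂ. So f is surjective and omits no value. (Note: only on the real line is cos bounded by [−1, 1].)

Omitted value: no value.


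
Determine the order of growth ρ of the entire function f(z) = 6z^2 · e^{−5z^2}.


M(r) = max_{|z|=r} |6|·|z|^2·|e^{−5z^2}| = 6·r^2 · e^{5r^2} (the factors attain their maxima compatibly on |z|=r). Then log M(r) = log 6 + 2·log r + 5r^2, dominated by the last term, so log log M(r) ~ 2·log r. The polynomial factor 6z^2 contributes only a log r term and does not affect the order. ρ = 2.
Therefore ρ = 2.

Order ρ = 2.


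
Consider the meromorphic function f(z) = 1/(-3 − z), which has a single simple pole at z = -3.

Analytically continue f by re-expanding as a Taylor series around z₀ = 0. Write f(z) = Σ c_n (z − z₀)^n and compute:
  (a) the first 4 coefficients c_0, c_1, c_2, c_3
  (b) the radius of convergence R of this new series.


Let w = z − z₀, so z = z₀ + w.
Then -3 − z = -3 − (z₀ + w) = (-3 − z₀) − w = -3 − w.
f(z) = 1/(-3 − w) = (1/(-3)) · 1/(1 − w/(-3)) = Σ_{n≥0} w^n / (-3)^(n+1).
So c_n = 1/(-3)^(n+1):
  c_0 = 1/(-3)^1 = -1/3.
  c_1 = 1/(-3)^2 = 1/9.
  c_2 = 1/(-3)^3 = -1/27.
  c_3 = 1/(-3)^4 = 1/81.
The series is valid for |w/d| < 1, i.e. |z − z₀| < |d|.
Radius of convergence: R = |-3 − z₀| = |-3| = 3 (distance from z₀ to the singularity z = -3).

c_0 = -1/3, c_1 = 1/9, c_2 = -1/27, c_3 = 1/81; R = 3.


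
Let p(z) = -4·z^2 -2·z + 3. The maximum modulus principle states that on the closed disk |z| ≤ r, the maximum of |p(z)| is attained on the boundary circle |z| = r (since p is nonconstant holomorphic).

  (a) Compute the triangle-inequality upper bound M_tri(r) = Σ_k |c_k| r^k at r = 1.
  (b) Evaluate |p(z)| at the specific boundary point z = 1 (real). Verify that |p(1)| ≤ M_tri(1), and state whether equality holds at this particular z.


Coefficients: c_0 = 3, c_1 = -2, c_2 = -4. Radius r = 1.
Part (a). Triangle bound: M_tri(r) = Σ_k |c_k| r^k
  = |3|·1^0 + |-2|·1^1 + |-4|·1^2
  = 3 + 2 + 4 = 9.
This bounds M(r) := max_{|z|=r} |p(z)| from above; equality holds iff all terms c_k z^k can be made to align in phase at a single z on |z|=r.
Part (b). At z = 1 (real, on the circle |z| = r):
  p(1) = (3)·1^0 + (-2)·1^1 + (-4)·1^2 = -3.
  |p(1)| = 3.
Check: |p(1)| = 3 ≤ 9 = M_tri(1). ✓ Equality does not hold at z = 1 (the coefficients have mixed signs, so the terms do not all align in phase there).

M_tri(1) = 9; |p(1)| = 3; equality at z=1: no.


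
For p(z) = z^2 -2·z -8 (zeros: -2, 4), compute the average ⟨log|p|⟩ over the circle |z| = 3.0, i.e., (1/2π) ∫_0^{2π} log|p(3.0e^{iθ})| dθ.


Zeros: -2, 4; r = 3.0.
Inside |z| < r: -2. Outside (|z| ≥ r): 4.
p(0) = -8, so log|p(0)| = log(8) = 2.0794.
Apply Jensen: I(r) = log|p(0)| + Σ_k log(r/|z_k|), summed over zeros inside |z| < r.
  log(r/|z_k|) for z_k = -2: log(3.0/2) = 0.4055
  Outside zeros (4) contribute nothing to the Jensen sum.
Sum over inside zeros: 0.4055.
I(r) = log|p(0)| + (inside sum) = 2.0794 + 0.4055 = 2.4849.
Note: since some zeros are outside |z| ≤ r, the simplified n·log(r) form does NOT apply — only the inside zeros contribute.

I(r) ≈ 2.4849.


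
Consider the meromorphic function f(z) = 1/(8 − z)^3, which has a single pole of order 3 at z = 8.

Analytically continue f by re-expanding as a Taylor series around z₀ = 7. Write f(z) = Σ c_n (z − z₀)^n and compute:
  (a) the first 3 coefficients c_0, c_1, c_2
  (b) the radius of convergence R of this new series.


Let w = z − z₀, so z = z₀ + w.
Then 8 − z = 8 − (z₀ + w) = (8 − z₀) − w = 1 − w.
f(z) = 1/(1 − w)^3 = (1/(1)^3) · (1 − w/(1))^{−3}.
By the binomial series (1−u)^{−3} = Σ_{n≥0} C(n+2, 2) u^n for |u|<1, with u = w/(1):
  c_n = C(n+2, 2) / (1)^(n+3).
  c_0 = 1/(1)^3 = 1.
  c_1 = 3/(1)^4 = 3.
  c_2 = 6/(1)^5 = 6.
The series is valid for |w/d| < 1, i.e. |z − z₀| < |d|.
Radius of convergence: R = |8 − z₀| = |1| = 1 (distance from z₀ to the singularity z = 8).

c_0 = 1, c_1 = 3, c_2 = 6; R = 1.


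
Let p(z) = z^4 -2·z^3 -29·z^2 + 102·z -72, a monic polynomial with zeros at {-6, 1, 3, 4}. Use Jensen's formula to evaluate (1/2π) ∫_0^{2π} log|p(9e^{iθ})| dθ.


Zeros: -6, 1, 3, 4; r = 9.
Inside |z| < r: -6, 1, 3, 4. Outside (|z| ≥ r): ∅.
p(0) = -72, so log|p(0)| = log(72) = 4.2767.
Apply Jensen: I(r) = log|p(0)| + Σ_k log(r/|z_k|), summed over zeros inside |z| < r.
  log(r/|z_k|) for z_k = -6: log(9/6) = 0.4055
  log(r/|z_k|) for z_k = 1: log(9/1) = 2.1972
  log(r/|z_k|) for z_k = 3: log(9/3) = 1.0986
  log(r/|z_k|) for z_k = 4: log(9/4) = 0.8109
Sum over inside zeros: 4.5122.
I(r) = log|p(0)| + (inside sum) = 4.2767 + 4.5122 = 8.7889.
Closed form (all zeros inside, monic): I(r) = n·log(r) = 4·log(9) = 8.7889. ✓

I(r) ≈ 8.7889.


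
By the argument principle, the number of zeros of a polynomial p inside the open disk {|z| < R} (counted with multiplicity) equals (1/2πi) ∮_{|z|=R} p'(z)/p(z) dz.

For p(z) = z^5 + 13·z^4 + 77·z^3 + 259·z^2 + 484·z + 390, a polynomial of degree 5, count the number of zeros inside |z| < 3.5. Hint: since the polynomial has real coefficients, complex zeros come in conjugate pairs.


The zeros of p are: (-3 + 1i), (-3 - 1i), -3, (-2 + 3i), (-2 - 3i).
Their magnitudes are: 3.162, 3.162, 3, 3.606, 3.606.
Zeros with |z| < R = 3.5: (-3 + 1i), (-3 - 1i), -3.
Count = 3.
By the argument principle, (1/2πi) ∮_{|z|=R} p'(z)/p(z) dz equals exactly this count.

Number of zeros inside |z| < 3.5: 3.


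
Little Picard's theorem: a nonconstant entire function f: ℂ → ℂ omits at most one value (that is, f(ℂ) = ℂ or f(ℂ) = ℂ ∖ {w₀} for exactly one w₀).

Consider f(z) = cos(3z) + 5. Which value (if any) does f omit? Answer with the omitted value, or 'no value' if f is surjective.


Little Picard bounds the complement of f(ℂ) to at most one point.
cos is entire and surjective onto ℂ: for every w ∈ ℂ, cos(ζ) = w has a solution ζ ∈ ℂ (e.g., via the complex inverse arccos). With ζ = 3z this gives z = ζ/(3). Then 1·cos(3z) takes every value in 1·ℂ = ℂ, and adding 5 is a bijection of ℂ. So f is surjective and omits no value. (Note: only on the real line is cos bounded by [−1, 1].)

Omitted value: no value.


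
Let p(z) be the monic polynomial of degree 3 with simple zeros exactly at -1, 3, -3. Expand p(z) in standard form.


The polynomial is p(z) = ∏_{α ∈ S} (z − α), where S = {-1, 3, -3}.
Expanding the product yields: p(z) = z^3 + z^2 -9·z -9.
The resulting polynomial has degree 3 and real coefficients as required.

p(z) = z^3 + z^2 -9·z -9.


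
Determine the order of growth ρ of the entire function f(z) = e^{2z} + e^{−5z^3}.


Each summand is entire of order 1 and 3 respectively (as in the single-exponential case). The order of a sum is at most the max of the orders, so ρ ≤ 3. For the lower bound: on |z|=r choose arg z so that -5z^3 is real positive; then |e^{-5z^3}| = e^{5r^3} while |e^{2z}| ≤ e^{2r^1} = o(e^{5r^3}). So |f| ≥ e^{5r^3}(1 − o(1)) and ρ ≥ 3. Hence ρ = max(1, 3) = 3.
Therefore ρ = 3.

Order ρ = 3.


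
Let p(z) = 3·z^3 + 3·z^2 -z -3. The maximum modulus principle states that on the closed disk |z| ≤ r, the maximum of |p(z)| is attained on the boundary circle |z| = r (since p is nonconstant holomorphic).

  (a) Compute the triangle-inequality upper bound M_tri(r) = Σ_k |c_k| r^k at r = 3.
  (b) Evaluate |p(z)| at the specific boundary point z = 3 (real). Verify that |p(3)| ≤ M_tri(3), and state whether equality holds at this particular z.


Coefficients: c_0 = -3, c_1 = -1, c_2 = 3, c_3 = 3. Radius r = 3.
Part (a). Triangle bound: M_tri(r) = Σ_k |c_k| r^k
  = |-3|·3^0 + |-1|·3^1 + |3|·3^2 + |3|·3^3
  = 3 + 3 + 27 + 81 = 114.
This bounds M(r) := max_{|z|=r} |p(z)| from above; equality holds iff all terms c_k z^k can be made to align in phase at a single z on |z|=r.
Part (b). At z = 3 (real, on the circle |z| = r):
  p(3) = (-3)·3^0 + (-1)·3^1 + (3)·3^2 + (3)·3^3 = 102.
  |p(3)| = 102.
Check: |p(3)| = 102 ≤ 114 = M_tri(3). ✓ Equality does not hold at z = 3 (the coefficients have mixed signs, so the terms do not all align in phase there).

M_tri(3) = 114; |p(3)| = 102; equality at z=3: no.


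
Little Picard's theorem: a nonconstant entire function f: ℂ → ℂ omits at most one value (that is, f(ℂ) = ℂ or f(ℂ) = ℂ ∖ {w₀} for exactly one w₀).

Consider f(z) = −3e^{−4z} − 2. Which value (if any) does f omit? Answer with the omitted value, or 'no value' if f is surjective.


Little Picard bounds the complement of f(ℂ) to at most one point.
e^{−4z} is never zero on ℂ, so -3·e^{−4z} takes every value in ℂ ∖ {0}. Adding -2 shifts the range to ℂ ∖ {-2}. Thus f omits exactly the value -2.

Omitted value: -2.


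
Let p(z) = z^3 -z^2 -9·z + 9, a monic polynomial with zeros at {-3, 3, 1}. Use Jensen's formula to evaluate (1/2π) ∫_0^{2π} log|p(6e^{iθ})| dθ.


Zeros: -3, 1, 3; r = 6.
Inside |z| < r: -3, 1, 3. Outside (|z| ≥ r): ∅.
p(0) = 9, so log|p(0)| = log(9) = 2.1972.
Apply Jensen: I(r) = log|p(0)| + Σ_k log(r/|z_k|), summed over zeros inside |z| < r.
  log(r/|z_k|) for z_k = -3: log(6/3) = 0.6931
  log(r/|z_k|) for z_k = 3: log(6/3) = 0.6931
  log(r/|z_k|) for z_k = 1: log(6/1) = 1.7918
Sum over inside zeros: 3.1781.
I(r) = log|p(0)| + (inside sum) = 2.1972 + 3.1781 = 5.3753.
Closed form (all zeros inside, monic): I(r) = n·log(r) = 3·log(6) = 5.3753. ✓

I(r) ≈ 5.3753.


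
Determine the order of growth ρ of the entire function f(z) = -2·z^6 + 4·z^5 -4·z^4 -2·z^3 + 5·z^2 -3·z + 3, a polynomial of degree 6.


|f(z)| ≤ Σ|c_k|·r^k = O(r^6) as r → ∞. Polynomial growth is O(e^{r^ε}) for every ε > 0 (since r^6/e^{r^ε} → 0), so ρ ≤ ε for all ε > 0, i.e. ρ = 0. Every nonconstant polynomial has order 0.
Therefore ρ = 0.

Order ρ = 0.


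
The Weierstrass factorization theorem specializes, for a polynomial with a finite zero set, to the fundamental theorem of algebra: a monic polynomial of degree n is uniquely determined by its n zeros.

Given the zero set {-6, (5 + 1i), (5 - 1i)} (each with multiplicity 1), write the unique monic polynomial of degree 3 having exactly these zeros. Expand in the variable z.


The polynomial is p(z) = ∏_{α ∈ S} (z − α), where S = {-6, (5 + 1i), (5 - 1i)}.
Expanding the product yields: p(z) = z^3 -4·z^2 -34·z + 156.
Note conjugate pairs combine to real quadratics: (z − (5+1i))(z − (5−1i)) = z² − 10z + 26.
The resulting polynomial has degree 3 and real coefficients as required.

p(z) = z^3 -4·z^2 -34·z + 156.


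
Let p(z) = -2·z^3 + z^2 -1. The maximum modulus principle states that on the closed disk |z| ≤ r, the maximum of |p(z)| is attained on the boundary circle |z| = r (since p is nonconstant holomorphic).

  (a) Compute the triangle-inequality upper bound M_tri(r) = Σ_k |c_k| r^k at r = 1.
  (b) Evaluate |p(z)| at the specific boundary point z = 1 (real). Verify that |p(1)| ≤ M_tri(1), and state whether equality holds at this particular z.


Coefficients: c_0 = -1, c_1 = 0, c_2 = 1, c_3 = -2. Radius r = 1.
Part (a). Triangle bound: M_tri(r) = Σ_k |c_k| r^k
  = |-1|·1^0 + |0|·1^1 + |1|·1^2 + |-2|·1^3
  = 1 + 0 + 1 + 2 = 4.
This bounds M(r) := max_{|z|=r} |p(z)| from above; equality holds iff all terms c_k z^k can be made to align in phase at a single z on |z|=r.
Part (b). At z = 1 (real, on the circle |z| = r):
  p(1) = (-1)·1^0 + (0)·1^1 + (1)·1^2 + (-2)·1^3 = -2.
  |p(1)| = 2.
Check: |p(1)| = 2 ≤ 4 = M_tri(1). ✓ Equality does not hold at z = 1 (the coefficients have mixed signs, so the terms do not all align in phase there).

M_tri(1) = 4; |p(1)| = 2; equality at z=1: no.


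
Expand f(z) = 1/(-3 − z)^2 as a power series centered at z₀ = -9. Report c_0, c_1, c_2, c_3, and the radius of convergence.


Let w = z − z₀, so z = z₀ + w.
Then -3 − z = -3 − (z₀ + w) = (-3 − z₀) − w = 6 − w.
f(z) = 1/(6 − w)^2 = (1/(6)^2) · (1 − w/(6))^{−2}.
By the binomial series (1−u)^{−2} = Σ_{n≥0} C(n+1, 1) u^n for |u|<1, with u = w/(6):
  c_n = C(n+1, 1) / (6)^(n+2).
  c_0 = 1/(6)^2 = 1/36.
  c_1 = 2/(6)^3 = 1/108.
  c_2 = 3/(6)^4 = 1/432.
  c_3 = 4/(6)^5 = 1/1944.
The series is valid for |w/d| < 1, i.e. |z − z₀| < |d|.
Radius of convergence: R = |-3 − z₀| = |6| = 6 (distance from z₀ to the singularity z = -3).

c_0 = 1/36, c_1 = 1/108, c_2 = 1/432, c_3 = 1/1944; R = 6.


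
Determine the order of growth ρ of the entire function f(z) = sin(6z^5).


Write sin(w) = (e^{iw} ± e^{−iw})/(2 or 2i), so |sin(w)| ≤ e^{|w|}. With w = 6z^5, |w| ≤ 6r^5 + 0 on |z|=r, giving M(r) ≤ e^{6r^5 + 0} and ρ ≤ 5. For the lower bound, choose z on |z|=r with 6z^5 purely imaginary of modulus 6r^5; then |sin(6z^5)| grows like e^{6r^5}/2, so ρ ≥ 5. Hence ρ = 5.
Therefore ρ = 5.

Order ρ = 5.


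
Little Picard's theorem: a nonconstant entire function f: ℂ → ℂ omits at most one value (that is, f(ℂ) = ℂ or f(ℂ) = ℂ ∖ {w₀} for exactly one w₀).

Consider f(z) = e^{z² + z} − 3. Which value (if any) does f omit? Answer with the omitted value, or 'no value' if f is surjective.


Little Picard bounds the complement of f(ℂ) to at most one point.
The exponent g(z) = z² + z is a nonconstant polynomial, hence surjective onto ℂ. So e^{g(z)} takes every value in {e^w : w ∈ ℂ} = ℂ ∖ {0}. Adding -3 shifts the range to ℂ ∖ {-3}. f omits exactly -3.

Omitted value: -3.


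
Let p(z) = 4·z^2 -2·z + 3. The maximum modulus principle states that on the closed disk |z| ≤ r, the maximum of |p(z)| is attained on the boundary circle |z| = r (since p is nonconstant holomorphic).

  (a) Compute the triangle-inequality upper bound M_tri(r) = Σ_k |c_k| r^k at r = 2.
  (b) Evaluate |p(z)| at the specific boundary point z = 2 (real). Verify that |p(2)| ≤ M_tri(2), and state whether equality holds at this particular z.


Coefficients: c_0 = 3, c_1 = -2, c_2 = 4. Radius r = 2.
Part (a). Triangle bound: M_tri(r) = Σ_k |c_k| r^k
  = |3|·2^0 + |-2|·2^1 + |4|·2^2
  = 3 + 4 + 16 = 23.
This bounds M(r) := max_{|z|=r} |p(z)| from above; equality holds iff all terms c_k z^k can be made to align in phase at a single z on |z|=r.
Part (b). At z = 2 (real, on the circle |z| = r):
  p(2) = (3)·2^0 + (-2)·2^1 + (4)·2^2 = 15.
  |p(2)| = 15.
Check: |p(2)| = 15 ≤ 23 = M_tri(2). ✓ Equality does not hold at z = 2 (the coefficients have mixed signs, so the terms do not all align in phase there).

M_tri(2) = 23; |p(2)| = 15; equality at z=2: no.


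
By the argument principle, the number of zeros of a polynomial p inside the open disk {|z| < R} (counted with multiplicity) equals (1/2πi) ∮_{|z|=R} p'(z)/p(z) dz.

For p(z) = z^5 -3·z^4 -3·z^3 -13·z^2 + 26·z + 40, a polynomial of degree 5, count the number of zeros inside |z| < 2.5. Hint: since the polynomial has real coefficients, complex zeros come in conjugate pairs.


The zeros of p are: -1, 4, 2, (-1 + 2i), (-1 - 2i).
Their magnitudes are: 1, 4, 2, 2.236, 2.236.
Zeros with |z| < R = 2.5: -1, 2, (-1 + 2i), (-1 - 2i).
Count = 4.
By the argument principle, (1/2πi) ∮_{|z|=R} p'(z)/p(z) dz equals exactly this count.

Number of zeros inside |z| < 2.5: 4.


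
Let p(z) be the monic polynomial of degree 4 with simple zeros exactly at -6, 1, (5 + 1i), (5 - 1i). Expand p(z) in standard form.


The polynomial is p(z) = ∏_{α ∈ S} (z − α), where S = {-6, 1, (5 + 1i), (5 - 1i)}.
Expanding the product yields: p(z) = z^4 -5·z^3 -30·z^2 + 190·z -156.
Note conjugate pairs combine to real quadratics: (z − (5+1i))(z − (5−1i)) = z² − 10z + 26.
The resulting polynomial has degree 4 and real coefficients as required.

p(z) = z^4 -5·z^3 -30·z^2 + 190·z -156.


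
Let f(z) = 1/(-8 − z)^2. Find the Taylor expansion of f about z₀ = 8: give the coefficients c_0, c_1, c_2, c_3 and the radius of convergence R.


Let w = z − z₀, so z = z₀ + w.
Then -8 − z = -8 − (z₀ + w) = (-8 − z₀) − w = -16 − w.
f(z) = 1/(-16 − w)^2 = (1/(-16)^2) · (1 − w/(-16))^{−2}.
By the binomial series (1−u)^{−2} = Σ_{n≥0} C(n+1, 1) u^n for |u|<1, with u = w/(-16):
  c_n = C(n+1, 1) / (-16)^(n+2).
  c_0 = 1/(-16)^2 = 1/256.
  c_1 = 2/(-16)^3 = -1/2048.
  c_2 = 3/(-16)^4 = 3/65536.
  c_3 = 4/(-16)^5 = -1/262144.
The series is valid for |w/d| < 1, i.e. |z − z₀| < |d|.
Radius of convergence: R = |-8 − z₀| = |-16| = 16 (distance from z₀ to the singularity z = -8).

c_0 = 1/256, c_1 = -1/2048, c_2 = 3/65536, c_3 = -1/262144; R = 16.


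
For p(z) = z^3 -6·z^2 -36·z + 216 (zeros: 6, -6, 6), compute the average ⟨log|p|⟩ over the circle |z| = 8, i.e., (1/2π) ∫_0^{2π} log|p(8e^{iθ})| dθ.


Zeros: -6, 6, 6; r = 8.
Inside |z| < r: -6, 6, 6. Outside (|z| ≥ r): ∅.
p(0) = 216, so log|p(0)| = log(216) = 5.3753.
Apply Jensen: I(r) = log|p(0)| + Σ_k log(r/|z_k|), summed over zeros inside |z| < r.
  log(r/|z_k|) for z_k = 6: log(8/6) = 0.2877
  log(r/|z_k|) for z_k = -6: log(8/6) = 0.2877
  log(r/|z_k|) for z_k = 6: log(8/6) = 0.2877
Sum over inside zeros: 0.8630.
I(r) = log|p(0)| + (inside sum) = 5.3753 + 0.8630 = 6.2383.
Closed form (all zeros inside, monic): I(r) = n·log(r) = 3·log(8) = 6.2383. ✓

I(r) ≈ 6.2383.


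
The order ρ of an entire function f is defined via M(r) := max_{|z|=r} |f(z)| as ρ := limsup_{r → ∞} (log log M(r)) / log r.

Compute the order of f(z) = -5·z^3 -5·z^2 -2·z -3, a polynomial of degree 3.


|f(z)| ≤ Σ|c_k|·r^k = O(r^3) as r → ∞. Polynomial growth is O(e^{r^ε}) for every ε > 0 (since r^3/e^{r^ε} → 0), so ρ ≤ ε for all ε > 0, i.e. ρ = 0. Every nonconstant polynomial has order 0.
Therefore ρ = 0.

Order ρ = 0.


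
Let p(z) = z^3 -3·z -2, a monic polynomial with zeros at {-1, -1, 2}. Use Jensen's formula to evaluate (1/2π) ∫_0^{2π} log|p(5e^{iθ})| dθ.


Zeros: -1, -1, 2; r = 5.
Inside |z| < r: -1, -1, 2. Outside (|z| ≥ r): ∅.
p(0) = -2, so log|p(0)| = log(2) = 0.6931.
Apply Jensen: I(r) = log|p(0)| + Σ_k log(r/|z_k|), summed over zeros inside |z| < r.
  log(r/|z_k|) for z_k = -1: log(5/1) = 1.6094
  log(r/|z_k|) for z_k = -1: log(5/1) = 1.6094
  log(r/|z_k|) for z_k = 2: log(5/2) = 0.9163
Sum over inside zeros: 4.1352.
I(r) = log|p(0)| + (inside sum) = 0.6931 + 4.1352 = 4.8283.
Closed form (all zeros inside, monic): I(r) = n·log(r) = 3·log(5) = 4.8283. ✓

I(r) ≈ 4.8283.


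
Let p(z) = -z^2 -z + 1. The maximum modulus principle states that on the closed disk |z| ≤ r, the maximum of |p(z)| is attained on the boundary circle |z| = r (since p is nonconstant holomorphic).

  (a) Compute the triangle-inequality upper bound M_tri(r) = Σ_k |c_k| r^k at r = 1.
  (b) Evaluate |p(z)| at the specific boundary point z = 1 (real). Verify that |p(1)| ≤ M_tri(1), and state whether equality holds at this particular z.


Coefficients: c_0 = 1, c_1 = -1, c_2 = -1. Radius r = 1.
Part (a). Triangle bound: M_tri(r) = Σ_k |c_k| r^k
  = |1|·1^0 + |-1|·1^1 + |-1|·1^2
  = 1 + 1 + 1 = 3.
This bounds M(r) := max_{|z|=r} |p(z)| from above; equality holds iff all terms c_k z^k can be made to align in phase at a single z on |z|=r.
Part (b). At z = 1 (real, on the circle |z| = r):
  p(1) = (1)·1^0 + (-1)·1^1 + (-1)·1^2 = -1.
  |p(1)| = 1.
Check: |p(1)| = 1 ≤ 3 = M_tri(1). ✓ Equality does not hold at z = 1 (the coefficients have mixed signs, so the terms do not all align in phase there).

M_tri(1) = 3; |p(1)| = 1; equality at z=1: no.


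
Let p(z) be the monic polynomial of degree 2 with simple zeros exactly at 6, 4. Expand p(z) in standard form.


The polynomial is p(z) = ∏_{α ∈ S} (z − α), where S = {6, 4}.
Expanding the product yields: p(z) = z^2 -10·z + 24.
The resulting polynomial has degree 2 and real coefficients as required.

p(z) = z^2 -10·z + 24.


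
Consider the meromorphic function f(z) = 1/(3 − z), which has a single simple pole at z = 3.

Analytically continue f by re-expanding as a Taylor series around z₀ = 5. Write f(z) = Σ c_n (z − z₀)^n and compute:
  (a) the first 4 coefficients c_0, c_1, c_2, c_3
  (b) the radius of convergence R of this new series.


Let w = z − z₀, so z = z₀ + w.
Then 3 − z = 3 − (z₀ + w) = (3 − z₀) − w = -2 − w.
f(z) = 1/(-2 − w) = (1/(-2)) · 1/(1 − w/(-2)) = Σ_{n≥0} w^n / (-2)^(n+1).
So c_n = 1/(-2)^(n+1):
  c_0 = 1/(-2)^1 = -1/2.
  c_1 = 1/(-2)^2 = 1/4.
  c_2 = 1/(-2)^3 = -1/8.
  c_3 = 1/(-2)^4 = 1/16.
The series is valid for |w/d| < 1, i.e. |z − z₀| < |d|.
Radius of convergence: R = |3 − z₀| = |-2| = 2 (distance from z₀ to the singularity z = 3).

c_0 = -1/2, c_1 = 1/4, c_2 = -1/8, c_3 = 1/16; R = 2.


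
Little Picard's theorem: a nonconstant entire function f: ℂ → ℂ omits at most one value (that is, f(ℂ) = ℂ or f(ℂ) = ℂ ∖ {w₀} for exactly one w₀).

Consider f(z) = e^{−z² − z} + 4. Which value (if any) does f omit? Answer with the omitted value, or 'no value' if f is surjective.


Little Picard bounds the complement of f(ℂ) to at most one point.
The exponent g(z) = −z² − z is a nonconstant polynomial, hence surjective onto ℂ. So e^{g(z)} takes every value in {e^w : w ∈ ℂ} = ℂ ∖ {0}. Adding 4 shifts the range to ℂ ∖ {4}. f omits exactly 4.

Omitted value: 4.


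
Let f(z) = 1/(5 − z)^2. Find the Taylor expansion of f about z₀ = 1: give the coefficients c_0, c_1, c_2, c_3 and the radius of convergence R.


Let w = z − z₀, so z = z₀ + w.
Then 5 − z = 5 − (z₀ + w) = (5 − z₀) − w = 4 − w.
f(z) = 1/(4 − w)^2 = (1/(4)^2) · (1 − w/(4))^{−2}.
By the binomial series (1−u)^{−2} = Σ_{n≥0} C(n+1, 1) u^n for |u|<1, with u = w/(4):
  c_n = C(n+1, 1) / (4)^(n+2).
  c_0 = 1/(4)^2 = 1/16.
  c_1 = 2/(4)^3 = 1/32.
  c_2 = 3/(4)^4 = 3/256.
  c_3 = 4/(4)^5 = 1/256.
The series is valid for |w/d| < 1, i.e. |z − z₀| < |d|.
Radius of convergence: R = |5 − z₀| = |4| = 4 (distance from z₀ to the singularity z = 5).

c_0 = 1/16, c_1 = 1/32, c_2 = 3/256, c_3 = 1/256; R = 4.
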